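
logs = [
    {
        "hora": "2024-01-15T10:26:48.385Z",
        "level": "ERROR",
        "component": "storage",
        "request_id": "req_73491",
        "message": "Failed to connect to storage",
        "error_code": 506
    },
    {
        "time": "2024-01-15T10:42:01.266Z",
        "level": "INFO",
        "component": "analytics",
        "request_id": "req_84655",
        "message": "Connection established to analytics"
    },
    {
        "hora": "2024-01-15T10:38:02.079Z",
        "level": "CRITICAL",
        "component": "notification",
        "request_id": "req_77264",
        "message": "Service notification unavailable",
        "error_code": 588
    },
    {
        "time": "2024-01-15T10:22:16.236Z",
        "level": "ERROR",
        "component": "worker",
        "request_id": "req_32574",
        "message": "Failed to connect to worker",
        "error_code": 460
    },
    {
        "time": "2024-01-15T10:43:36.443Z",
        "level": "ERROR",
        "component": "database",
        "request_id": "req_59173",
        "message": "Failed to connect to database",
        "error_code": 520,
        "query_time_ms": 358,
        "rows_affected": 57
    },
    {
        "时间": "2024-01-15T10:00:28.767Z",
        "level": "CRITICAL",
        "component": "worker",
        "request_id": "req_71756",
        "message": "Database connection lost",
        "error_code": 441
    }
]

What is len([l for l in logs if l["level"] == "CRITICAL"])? 2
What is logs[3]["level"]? "ERROR"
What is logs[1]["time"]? "2024-01-15T10:42:01.266Z"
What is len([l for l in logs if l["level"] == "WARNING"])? 0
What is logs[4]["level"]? "ERROR"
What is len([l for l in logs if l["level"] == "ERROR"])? 3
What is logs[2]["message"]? "Service notification unavailable"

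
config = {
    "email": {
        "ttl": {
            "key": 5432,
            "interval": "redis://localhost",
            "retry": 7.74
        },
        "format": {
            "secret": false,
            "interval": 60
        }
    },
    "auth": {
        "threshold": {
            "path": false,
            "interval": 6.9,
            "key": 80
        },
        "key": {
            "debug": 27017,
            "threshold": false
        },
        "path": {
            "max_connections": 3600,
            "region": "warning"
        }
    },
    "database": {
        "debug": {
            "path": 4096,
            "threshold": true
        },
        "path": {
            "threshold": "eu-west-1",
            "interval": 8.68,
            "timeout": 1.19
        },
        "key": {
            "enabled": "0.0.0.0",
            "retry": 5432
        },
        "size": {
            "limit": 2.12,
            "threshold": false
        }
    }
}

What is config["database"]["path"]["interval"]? 8.68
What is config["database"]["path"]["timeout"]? 1.19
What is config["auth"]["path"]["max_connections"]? 3600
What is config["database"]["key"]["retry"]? 5432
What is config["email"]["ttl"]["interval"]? "redis://localhost"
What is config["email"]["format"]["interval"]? 60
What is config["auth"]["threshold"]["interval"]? 6.9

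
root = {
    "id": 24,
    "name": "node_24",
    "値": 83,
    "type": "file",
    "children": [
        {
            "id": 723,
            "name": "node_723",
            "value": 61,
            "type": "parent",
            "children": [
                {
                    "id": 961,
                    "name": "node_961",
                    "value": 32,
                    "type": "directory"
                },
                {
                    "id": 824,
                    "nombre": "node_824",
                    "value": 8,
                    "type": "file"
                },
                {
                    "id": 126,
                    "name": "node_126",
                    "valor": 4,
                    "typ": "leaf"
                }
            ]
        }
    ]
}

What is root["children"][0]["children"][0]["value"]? 32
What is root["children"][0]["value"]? 61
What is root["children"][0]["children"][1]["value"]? 8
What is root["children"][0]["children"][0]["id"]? 961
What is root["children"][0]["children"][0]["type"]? "directory"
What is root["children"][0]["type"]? "parent"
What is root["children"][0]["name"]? "node_723"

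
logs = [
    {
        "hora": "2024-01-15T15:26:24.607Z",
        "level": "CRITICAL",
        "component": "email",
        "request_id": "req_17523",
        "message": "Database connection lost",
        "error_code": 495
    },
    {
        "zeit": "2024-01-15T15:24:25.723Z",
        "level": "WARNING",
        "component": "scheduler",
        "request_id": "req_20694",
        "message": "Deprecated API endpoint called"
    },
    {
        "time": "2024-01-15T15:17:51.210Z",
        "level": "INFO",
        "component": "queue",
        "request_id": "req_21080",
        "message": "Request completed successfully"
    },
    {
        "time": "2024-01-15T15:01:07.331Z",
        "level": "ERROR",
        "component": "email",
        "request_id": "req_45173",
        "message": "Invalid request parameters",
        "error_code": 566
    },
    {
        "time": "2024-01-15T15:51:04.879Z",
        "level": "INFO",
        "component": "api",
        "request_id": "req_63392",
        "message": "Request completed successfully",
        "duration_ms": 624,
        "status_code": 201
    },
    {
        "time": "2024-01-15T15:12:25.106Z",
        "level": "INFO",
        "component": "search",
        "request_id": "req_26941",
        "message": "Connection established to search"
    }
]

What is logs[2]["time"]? "2024-01-15T15:17:51.210Z"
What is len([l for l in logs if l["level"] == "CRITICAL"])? 1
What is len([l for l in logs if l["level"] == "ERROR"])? 1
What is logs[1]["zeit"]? "2024-01-15T15:24:25.723Z"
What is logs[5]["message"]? "Connection established to search"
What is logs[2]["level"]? "INFO"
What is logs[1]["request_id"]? "req_20694"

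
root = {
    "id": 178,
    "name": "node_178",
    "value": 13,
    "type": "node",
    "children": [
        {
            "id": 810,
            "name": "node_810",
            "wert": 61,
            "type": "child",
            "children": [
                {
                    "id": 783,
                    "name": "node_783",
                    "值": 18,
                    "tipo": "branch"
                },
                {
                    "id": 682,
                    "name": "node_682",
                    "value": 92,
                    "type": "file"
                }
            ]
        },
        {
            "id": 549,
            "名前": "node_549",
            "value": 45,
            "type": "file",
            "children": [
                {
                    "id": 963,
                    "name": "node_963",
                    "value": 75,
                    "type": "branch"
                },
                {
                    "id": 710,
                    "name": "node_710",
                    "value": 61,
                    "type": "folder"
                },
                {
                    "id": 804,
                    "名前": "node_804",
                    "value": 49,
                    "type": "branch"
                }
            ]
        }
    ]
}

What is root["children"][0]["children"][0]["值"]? 18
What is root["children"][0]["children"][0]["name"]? "node_783"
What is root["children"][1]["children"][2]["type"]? "branch"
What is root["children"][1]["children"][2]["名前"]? "node_804"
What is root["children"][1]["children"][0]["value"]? 75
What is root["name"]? "node_178"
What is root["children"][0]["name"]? "node_810"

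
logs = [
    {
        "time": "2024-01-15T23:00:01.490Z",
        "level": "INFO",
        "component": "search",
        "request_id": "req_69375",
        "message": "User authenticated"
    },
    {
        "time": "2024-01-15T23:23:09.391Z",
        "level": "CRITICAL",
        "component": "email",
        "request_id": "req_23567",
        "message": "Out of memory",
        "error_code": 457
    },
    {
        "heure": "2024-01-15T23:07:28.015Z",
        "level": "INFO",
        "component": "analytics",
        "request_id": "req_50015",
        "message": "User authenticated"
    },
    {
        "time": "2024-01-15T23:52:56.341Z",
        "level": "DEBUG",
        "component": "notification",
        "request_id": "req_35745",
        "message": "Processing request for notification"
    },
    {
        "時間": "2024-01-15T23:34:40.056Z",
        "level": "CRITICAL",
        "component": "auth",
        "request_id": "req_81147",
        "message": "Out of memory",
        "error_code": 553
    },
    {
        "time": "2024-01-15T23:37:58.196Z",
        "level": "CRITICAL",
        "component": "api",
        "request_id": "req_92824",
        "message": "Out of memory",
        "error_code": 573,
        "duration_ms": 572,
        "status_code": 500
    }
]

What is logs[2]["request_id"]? "req_50015"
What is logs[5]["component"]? "api"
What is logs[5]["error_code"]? 573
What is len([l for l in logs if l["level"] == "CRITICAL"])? 3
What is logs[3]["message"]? "Processing request for notification"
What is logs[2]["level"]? "INFO"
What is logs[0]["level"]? "INFO"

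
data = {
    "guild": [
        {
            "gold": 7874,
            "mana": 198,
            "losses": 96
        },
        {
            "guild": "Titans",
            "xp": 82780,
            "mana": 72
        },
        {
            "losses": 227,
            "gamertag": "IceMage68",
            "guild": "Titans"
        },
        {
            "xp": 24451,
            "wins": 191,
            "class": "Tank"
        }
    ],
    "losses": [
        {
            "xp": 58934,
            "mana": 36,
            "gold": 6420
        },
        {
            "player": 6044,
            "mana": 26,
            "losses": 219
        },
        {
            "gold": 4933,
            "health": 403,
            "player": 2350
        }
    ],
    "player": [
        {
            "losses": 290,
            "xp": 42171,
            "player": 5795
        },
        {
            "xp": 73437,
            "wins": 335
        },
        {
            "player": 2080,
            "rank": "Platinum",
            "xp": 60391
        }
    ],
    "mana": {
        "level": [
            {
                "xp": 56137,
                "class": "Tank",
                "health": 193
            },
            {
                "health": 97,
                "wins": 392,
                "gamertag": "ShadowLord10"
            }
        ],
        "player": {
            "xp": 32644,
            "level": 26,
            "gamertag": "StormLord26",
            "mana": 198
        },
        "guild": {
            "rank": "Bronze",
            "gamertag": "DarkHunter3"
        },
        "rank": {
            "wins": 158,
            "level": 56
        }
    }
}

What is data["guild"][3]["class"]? "Tank"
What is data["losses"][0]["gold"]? 6420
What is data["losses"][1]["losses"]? 219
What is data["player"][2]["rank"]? "Platinum"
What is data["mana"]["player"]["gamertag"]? "StormLord26"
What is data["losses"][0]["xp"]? 58934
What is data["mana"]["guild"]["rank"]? "Bronze"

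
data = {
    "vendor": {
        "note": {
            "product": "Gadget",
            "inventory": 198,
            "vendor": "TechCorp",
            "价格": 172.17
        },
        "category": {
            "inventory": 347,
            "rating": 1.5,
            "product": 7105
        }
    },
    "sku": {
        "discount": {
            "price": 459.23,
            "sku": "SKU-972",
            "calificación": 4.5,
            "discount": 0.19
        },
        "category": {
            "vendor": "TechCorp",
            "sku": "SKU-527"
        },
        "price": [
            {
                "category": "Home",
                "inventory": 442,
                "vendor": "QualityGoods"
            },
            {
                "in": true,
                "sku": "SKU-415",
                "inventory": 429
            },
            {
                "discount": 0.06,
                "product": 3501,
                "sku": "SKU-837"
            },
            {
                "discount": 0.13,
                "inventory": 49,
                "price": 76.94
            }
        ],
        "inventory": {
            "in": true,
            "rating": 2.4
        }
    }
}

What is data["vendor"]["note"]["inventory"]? 198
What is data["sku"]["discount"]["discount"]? 0.19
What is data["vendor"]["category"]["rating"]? 1.5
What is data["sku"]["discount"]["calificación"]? 4.5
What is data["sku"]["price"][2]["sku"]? "SKU-837"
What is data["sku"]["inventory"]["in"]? True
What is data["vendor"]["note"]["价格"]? 172.17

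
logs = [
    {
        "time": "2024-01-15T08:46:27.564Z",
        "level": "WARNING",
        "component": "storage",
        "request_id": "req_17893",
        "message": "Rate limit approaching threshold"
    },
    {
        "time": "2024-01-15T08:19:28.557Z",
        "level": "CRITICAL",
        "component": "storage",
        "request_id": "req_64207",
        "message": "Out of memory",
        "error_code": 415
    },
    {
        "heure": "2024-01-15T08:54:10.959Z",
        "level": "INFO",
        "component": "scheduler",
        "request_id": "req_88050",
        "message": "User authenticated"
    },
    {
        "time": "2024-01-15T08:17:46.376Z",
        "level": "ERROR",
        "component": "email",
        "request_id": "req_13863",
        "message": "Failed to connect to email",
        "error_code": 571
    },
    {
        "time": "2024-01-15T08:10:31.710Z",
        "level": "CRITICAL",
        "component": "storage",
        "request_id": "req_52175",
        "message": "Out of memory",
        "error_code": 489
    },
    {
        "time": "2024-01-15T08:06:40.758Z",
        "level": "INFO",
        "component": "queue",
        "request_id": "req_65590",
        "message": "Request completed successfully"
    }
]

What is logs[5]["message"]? "Request completed successfully"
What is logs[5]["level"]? "INFO"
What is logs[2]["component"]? "scheduler"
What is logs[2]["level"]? "INFO"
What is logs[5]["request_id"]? "req_65590"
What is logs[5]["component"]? "queue"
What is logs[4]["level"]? "CRITICAL"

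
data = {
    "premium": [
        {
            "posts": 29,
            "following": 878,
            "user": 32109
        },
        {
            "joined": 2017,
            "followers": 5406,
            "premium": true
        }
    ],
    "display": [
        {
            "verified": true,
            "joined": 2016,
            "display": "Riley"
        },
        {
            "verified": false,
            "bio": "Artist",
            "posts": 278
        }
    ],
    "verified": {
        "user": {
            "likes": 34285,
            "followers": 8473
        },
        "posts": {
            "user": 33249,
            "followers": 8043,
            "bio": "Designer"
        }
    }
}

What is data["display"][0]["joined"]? 2016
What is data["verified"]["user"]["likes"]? 34285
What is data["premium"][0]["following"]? 878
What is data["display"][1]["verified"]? False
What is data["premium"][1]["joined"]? 2017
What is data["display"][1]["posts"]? 278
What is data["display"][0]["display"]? "Riley"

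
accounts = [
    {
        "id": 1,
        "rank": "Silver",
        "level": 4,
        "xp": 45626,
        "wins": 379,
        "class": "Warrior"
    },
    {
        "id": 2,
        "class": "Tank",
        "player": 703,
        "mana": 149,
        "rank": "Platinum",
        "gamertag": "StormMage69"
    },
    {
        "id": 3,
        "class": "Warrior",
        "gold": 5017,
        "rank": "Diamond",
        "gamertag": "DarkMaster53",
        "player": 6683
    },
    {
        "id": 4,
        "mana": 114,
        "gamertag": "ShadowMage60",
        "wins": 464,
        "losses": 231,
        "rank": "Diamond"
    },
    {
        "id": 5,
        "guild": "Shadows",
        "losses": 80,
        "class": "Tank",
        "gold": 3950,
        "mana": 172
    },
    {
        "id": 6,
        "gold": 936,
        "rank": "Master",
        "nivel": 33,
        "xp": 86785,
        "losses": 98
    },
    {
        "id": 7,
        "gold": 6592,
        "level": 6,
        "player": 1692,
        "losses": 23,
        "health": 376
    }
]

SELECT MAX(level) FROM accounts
6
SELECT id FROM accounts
[1, 2, 3, 4, 5, 6, 7]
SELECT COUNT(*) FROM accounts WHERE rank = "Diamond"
2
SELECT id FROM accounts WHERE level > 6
[]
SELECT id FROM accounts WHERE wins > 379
[4]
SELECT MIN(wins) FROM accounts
379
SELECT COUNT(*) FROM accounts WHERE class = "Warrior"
2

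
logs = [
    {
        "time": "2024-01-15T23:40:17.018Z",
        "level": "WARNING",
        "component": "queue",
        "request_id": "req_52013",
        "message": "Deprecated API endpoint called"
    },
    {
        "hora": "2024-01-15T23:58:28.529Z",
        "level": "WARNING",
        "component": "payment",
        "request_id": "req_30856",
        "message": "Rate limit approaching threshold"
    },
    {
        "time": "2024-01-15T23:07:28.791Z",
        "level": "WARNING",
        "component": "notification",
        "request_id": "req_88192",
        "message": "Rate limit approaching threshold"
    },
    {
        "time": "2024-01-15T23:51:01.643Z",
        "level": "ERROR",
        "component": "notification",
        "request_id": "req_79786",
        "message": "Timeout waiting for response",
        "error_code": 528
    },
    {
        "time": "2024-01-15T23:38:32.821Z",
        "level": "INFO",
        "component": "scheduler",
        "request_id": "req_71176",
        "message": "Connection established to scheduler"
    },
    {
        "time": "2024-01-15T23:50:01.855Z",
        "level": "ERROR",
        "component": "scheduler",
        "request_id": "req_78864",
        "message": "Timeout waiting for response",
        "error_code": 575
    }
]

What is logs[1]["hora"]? "2024-01-15T23:58:28.529Z"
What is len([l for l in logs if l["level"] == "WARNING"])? 3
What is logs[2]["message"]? "Rate limit approaching threshold"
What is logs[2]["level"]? "WARNING"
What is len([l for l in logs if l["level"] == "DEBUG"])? 0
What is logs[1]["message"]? "Rate limit approaching threshold"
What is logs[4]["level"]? "INFO"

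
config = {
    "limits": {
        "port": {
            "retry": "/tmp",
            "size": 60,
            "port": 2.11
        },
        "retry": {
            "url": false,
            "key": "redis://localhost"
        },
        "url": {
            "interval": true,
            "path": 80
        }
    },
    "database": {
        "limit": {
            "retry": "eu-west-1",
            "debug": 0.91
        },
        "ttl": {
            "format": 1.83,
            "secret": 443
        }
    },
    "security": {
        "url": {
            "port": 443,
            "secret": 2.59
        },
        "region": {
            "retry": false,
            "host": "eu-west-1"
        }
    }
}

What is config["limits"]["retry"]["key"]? "redis://localhost"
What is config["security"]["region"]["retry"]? False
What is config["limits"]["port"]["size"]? 60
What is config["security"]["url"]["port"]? 443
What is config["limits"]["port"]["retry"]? "/tmp"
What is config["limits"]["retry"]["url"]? False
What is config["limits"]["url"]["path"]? 80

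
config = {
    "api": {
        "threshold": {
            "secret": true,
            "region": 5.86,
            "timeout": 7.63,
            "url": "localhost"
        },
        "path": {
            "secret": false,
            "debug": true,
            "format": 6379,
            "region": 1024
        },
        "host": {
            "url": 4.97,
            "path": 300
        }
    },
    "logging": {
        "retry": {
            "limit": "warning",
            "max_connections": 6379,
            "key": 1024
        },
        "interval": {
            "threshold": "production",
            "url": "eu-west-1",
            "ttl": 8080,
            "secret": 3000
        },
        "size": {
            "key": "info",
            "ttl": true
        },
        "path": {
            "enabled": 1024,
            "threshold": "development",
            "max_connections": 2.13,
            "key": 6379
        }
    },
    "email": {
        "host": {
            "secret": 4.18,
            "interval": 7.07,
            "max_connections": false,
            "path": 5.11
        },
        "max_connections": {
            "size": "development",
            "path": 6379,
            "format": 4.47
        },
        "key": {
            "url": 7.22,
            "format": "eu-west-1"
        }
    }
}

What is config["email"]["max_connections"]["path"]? 6379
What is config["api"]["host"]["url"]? 4.97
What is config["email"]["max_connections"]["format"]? 4.47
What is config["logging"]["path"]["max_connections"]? 2.13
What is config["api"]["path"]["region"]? 1024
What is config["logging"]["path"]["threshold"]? "development"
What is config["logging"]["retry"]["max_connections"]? 6379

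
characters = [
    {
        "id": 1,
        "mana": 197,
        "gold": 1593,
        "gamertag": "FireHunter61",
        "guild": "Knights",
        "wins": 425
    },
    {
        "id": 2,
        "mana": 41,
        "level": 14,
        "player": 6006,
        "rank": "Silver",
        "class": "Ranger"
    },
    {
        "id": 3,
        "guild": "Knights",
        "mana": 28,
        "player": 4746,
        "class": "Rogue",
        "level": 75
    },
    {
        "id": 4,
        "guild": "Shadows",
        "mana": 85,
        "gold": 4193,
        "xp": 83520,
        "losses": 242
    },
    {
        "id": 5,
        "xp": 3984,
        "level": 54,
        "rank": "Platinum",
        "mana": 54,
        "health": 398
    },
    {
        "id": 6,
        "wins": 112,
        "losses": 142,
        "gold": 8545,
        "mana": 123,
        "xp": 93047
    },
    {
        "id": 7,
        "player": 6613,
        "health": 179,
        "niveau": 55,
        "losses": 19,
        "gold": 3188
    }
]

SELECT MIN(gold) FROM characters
1593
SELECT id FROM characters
[1, 2, 3, 4, 5, 6, 7]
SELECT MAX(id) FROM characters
7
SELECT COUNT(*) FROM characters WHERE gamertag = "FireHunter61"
1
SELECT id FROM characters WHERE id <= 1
[1]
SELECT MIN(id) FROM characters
1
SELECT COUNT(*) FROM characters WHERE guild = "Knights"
2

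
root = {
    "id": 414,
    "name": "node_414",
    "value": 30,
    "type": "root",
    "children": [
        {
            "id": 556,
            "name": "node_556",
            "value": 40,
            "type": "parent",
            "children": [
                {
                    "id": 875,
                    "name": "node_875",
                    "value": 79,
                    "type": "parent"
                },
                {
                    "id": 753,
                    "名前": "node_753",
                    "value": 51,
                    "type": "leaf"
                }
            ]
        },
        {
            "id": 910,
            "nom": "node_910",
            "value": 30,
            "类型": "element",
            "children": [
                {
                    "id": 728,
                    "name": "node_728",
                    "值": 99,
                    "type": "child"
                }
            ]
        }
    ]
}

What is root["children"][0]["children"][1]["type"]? "leaf"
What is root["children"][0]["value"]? 40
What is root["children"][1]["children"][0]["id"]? 728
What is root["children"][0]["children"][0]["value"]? 79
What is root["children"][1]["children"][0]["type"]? "child"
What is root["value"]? 30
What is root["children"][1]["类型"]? "element"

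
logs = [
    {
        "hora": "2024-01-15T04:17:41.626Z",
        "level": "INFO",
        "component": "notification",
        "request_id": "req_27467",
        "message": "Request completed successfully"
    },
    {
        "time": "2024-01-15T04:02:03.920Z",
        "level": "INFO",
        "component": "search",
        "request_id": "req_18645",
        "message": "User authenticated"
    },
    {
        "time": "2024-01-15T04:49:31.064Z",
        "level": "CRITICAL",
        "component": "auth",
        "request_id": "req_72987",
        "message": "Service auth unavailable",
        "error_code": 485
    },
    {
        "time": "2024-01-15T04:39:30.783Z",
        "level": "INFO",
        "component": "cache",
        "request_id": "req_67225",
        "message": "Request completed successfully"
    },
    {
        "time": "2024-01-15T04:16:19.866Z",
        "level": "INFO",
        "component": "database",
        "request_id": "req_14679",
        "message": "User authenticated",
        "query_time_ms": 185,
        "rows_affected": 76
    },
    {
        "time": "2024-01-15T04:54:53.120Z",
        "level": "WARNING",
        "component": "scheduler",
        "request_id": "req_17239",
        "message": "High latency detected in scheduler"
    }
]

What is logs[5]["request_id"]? "req_17239"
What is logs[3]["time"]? "2024-01-15T04:39:30.783Z"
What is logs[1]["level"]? "INFO"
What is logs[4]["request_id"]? "req_14679"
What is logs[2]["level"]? "CRITICAL"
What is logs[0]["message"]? "Request completed successfully"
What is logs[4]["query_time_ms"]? 185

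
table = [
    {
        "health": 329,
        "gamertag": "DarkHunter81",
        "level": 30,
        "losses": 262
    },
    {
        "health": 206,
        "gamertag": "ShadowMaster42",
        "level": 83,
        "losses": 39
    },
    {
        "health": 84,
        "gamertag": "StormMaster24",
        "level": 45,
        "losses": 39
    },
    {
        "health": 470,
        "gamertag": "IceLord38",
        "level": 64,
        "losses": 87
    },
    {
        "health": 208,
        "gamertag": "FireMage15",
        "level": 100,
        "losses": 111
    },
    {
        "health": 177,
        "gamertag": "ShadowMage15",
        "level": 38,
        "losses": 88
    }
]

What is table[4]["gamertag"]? "FireMage15"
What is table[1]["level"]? 83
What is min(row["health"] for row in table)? 84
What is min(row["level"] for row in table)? 30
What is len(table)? 6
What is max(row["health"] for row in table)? 470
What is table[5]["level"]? 38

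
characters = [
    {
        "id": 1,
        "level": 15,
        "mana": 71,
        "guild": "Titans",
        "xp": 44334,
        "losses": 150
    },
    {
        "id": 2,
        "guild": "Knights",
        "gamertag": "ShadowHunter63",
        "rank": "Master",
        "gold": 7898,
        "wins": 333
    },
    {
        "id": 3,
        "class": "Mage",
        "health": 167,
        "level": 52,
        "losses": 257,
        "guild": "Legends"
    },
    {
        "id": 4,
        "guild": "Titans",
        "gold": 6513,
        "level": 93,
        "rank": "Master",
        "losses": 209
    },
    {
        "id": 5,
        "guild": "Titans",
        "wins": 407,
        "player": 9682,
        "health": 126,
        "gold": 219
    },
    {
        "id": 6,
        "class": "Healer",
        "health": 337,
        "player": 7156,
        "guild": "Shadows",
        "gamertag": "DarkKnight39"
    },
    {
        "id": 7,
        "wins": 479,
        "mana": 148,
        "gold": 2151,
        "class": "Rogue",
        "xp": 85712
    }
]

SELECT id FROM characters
[1, 2, 3, 4, 5, 6, 7]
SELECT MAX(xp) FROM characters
85712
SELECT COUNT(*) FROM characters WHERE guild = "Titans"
3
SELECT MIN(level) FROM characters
15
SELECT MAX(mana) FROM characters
148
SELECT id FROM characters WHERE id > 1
[2, 3, 4, 5, 6, 7]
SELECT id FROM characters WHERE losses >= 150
[1, 3, 4]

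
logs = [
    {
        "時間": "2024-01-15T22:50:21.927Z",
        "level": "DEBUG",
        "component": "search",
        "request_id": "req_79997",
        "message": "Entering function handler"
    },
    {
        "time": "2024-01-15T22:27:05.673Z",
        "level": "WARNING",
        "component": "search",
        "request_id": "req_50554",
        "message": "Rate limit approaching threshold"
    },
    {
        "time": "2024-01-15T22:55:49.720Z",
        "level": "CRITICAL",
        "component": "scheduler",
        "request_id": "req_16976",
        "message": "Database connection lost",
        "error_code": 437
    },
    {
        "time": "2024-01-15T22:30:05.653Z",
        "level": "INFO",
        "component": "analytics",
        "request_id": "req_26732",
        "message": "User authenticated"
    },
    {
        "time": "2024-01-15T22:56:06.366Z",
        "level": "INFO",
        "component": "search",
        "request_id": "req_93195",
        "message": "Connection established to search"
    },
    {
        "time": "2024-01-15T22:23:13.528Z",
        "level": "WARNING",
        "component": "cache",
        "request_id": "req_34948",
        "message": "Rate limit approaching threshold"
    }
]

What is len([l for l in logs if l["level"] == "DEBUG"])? 1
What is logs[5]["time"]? "2024-01-15T22:23:13.528Z"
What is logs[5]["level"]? "WARNING"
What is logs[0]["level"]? "DEBUG"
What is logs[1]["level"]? "WARNING"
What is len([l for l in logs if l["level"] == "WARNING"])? 2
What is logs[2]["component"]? "scheduler"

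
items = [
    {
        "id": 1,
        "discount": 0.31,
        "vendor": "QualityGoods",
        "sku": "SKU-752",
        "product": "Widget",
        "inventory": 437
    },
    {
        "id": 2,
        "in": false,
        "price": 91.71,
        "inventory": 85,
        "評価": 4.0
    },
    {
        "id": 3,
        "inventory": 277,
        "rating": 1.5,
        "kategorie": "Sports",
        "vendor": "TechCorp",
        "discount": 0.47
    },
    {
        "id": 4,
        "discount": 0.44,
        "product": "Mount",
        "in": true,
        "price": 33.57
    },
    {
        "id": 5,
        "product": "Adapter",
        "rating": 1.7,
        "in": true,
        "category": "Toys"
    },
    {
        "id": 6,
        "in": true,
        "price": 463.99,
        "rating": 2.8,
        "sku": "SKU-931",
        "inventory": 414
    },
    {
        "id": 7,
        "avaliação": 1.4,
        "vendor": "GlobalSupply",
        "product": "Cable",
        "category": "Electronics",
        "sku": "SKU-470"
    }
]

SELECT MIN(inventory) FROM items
85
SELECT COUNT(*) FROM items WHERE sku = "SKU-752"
1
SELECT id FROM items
[1, 2, 3, 4, 5, 6, 7]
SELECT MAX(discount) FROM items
0.47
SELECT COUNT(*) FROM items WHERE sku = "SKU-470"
1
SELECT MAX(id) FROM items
7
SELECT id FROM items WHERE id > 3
[4, 5, 6, 7]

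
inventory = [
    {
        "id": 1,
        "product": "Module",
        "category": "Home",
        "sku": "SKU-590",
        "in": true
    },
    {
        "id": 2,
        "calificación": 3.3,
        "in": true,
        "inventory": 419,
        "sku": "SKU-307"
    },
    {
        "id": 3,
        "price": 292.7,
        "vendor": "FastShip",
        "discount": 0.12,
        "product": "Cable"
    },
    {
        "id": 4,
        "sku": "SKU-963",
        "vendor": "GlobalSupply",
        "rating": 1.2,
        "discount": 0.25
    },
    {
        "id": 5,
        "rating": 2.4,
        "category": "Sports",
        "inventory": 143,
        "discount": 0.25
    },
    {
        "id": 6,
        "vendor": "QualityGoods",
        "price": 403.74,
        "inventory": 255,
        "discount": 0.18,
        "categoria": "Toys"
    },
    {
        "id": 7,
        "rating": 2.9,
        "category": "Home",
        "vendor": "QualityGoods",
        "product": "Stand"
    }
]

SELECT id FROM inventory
[1, 2, 3, 4, 5, 6, 7]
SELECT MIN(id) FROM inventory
1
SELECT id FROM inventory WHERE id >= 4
[4, 5, 6, 7]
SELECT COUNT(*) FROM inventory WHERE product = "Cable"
1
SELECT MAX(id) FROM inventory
7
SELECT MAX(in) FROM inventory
True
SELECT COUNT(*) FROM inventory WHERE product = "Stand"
1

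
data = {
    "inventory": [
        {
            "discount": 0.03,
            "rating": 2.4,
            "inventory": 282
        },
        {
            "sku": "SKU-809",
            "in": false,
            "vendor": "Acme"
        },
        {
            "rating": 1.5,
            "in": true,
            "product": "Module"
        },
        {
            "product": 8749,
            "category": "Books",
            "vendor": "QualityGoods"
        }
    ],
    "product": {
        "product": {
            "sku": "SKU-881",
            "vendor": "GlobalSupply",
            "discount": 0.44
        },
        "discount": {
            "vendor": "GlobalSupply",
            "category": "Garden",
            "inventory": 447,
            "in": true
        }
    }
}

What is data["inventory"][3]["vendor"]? "QualityGoods"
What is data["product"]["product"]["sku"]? "SKU-881"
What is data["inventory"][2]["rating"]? 1.5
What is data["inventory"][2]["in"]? True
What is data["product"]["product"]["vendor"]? "GlobalSupply"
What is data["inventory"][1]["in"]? False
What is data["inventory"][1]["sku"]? "SKU-809"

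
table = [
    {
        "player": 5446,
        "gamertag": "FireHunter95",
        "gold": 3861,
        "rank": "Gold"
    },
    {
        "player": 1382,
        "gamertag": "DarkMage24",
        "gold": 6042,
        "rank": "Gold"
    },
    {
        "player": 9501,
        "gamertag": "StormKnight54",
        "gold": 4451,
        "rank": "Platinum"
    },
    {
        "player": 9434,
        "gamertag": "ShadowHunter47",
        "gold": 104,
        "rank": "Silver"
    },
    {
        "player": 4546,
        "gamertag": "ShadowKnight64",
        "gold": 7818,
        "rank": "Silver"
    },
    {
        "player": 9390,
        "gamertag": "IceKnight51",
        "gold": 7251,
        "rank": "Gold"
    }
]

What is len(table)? 6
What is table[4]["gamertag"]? "ShadowKnight64"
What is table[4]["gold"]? 7818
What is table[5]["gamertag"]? "IceKnight51"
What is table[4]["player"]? 4546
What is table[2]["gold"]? 4451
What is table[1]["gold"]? 6042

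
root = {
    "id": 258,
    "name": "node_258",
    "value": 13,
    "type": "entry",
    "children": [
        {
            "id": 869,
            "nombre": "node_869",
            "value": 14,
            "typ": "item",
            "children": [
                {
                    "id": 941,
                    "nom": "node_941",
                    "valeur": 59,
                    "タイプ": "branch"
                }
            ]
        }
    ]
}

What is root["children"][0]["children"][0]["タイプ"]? "branch"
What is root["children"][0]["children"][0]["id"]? 941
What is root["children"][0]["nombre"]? "node_869"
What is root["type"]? "entry"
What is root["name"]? "node_258"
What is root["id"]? 258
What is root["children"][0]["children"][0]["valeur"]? 59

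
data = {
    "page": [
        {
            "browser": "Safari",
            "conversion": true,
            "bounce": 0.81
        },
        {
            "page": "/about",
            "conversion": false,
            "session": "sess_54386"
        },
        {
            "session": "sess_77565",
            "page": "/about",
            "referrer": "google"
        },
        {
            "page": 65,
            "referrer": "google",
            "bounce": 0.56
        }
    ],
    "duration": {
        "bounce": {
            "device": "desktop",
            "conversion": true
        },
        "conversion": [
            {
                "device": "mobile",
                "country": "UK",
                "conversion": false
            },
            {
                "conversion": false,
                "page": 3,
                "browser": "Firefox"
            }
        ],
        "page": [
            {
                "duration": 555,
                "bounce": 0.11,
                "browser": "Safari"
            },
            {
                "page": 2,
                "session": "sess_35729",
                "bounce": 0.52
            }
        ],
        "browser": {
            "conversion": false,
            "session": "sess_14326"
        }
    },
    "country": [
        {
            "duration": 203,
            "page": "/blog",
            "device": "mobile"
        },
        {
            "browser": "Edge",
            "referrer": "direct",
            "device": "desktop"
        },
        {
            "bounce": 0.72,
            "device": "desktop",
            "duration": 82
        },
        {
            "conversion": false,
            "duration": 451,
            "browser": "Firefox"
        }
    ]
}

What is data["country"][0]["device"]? "mobile"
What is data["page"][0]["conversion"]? True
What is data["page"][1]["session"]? "sess_54386"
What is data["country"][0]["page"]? "/blog"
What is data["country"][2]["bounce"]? 0.72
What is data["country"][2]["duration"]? 82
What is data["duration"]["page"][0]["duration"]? 555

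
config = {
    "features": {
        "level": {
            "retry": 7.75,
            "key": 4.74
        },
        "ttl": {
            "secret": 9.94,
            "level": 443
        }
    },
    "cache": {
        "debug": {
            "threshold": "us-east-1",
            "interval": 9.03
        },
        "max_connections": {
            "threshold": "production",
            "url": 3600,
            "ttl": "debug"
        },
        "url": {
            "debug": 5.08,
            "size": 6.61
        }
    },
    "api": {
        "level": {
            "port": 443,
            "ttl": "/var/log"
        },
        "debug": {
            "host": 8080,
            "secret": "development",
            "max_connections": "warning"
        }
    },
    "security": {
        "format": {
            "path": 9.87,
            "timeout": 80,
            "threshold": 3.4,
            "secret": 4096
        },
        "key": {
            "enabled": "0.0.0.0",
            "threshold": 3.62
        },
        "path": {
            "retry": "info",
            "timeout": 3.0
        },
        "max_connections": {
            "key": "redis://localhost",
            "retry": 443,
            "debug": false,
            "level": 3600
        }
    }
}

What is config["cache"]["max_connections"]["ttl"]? "debug"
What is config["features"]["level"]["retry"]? 7.75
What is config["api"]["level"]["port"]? 443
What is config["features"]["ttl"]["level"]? 443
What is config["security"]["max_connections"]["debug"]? False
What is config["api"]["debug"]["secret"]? "development"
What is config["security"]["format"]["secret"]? 4096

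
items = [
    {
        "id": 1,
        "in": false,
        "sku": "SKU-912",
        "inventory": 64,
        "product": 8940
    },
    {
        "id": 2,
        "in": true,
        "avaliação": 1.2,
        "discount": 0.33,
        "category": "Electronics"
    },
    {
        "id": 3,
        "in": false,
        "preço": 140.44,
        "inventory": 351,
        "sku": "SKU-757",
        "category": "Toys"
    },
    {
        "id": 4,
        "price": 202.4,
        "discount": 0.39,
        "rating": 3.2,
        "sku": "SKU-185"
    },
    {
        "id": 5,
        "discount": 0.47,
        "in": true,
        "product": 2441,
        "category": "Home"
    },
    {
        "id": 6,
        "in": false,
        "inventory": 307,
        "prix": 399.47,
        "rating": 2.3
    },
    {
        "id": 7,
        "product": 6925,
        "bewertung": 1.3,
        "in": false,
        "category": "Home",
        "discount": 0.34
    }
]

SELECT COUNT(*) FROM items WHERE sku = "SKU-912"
1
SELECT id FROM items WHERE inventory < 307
[1]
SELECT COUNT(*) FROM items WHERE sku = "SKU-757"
1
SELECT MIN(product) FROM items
2441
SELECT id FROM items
[1, 2, 3, 4, 5, 6, 7]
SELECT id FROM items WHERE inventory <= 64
[1]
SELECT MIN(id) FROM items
1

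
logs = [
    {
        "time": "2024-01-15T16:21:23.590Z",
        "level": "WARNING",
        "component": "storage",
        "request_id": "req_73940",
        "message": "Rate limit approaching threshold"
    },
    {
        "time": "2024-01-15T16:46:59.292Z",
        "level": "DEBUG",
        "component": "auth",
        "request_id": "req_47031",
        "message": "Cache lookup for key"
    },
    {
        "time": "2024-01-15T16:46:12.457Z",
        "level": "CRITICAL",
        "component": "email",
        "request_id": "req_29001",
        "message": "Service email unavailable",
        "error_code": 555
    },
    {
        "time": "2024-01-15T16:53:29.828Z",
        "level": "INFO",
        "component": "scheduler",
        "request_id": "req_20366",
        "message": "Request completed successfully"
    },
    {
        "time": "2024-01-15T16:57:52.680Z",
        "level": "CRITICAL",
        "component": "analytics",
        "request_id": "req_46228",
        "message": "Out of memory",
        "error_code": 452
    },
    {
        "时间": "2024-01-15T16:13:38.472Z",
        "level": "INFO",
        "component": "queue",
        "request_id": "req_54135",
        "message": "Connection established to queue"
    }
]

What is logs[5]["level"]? "INFO"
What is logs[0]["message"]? "Rate limit approaching threshold"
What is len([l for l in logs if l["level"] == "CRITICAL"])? 2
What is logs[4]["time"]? "2024-01-15T16:57:52.680Z"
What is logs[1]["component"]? "auth"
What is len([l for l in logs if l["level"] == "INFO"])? 2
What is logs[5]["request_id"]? "req_54135"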